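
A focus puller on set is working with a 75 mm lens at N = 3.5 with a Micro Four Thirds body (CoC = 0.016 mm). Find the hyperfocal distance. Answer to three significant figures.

101 m

Hyperfocal distance H = f²/(N·c) + f = 75²/(3.5 × 0.016) + 75 = 5625/0.056 + 75 ≈ 100521.4 mm ≈ 101 m.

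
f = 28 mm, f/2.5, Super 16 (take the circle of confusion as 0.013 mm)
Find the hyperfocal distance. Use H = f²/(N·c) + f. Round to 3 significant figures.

24.2 m

Hyperfocal distance H = f²/(N·c) + f = 28²/(2.5 × 0.013) + 28 = 784/0.0325 + 28 ≈ 24151.1 mm ≈ 24.2 m.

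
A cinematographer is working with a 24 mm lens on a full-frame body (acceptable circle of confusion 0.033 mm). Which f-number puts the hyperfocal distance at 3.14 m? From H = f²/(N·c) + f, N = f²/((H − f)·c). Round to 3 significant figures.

Rearrange H = f²/(N·c) + f for N: N = f² / ((H − f)·c).
N = 24² / ((3140 − 24) × 0.033) = 576 / 102.8 ≈ 5.60.

f/5.60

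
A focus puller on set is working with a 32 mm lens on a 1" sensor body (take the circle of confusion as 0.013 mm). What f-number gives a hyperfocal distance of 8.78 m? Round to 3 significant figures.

f/9

Rearrange H = f²/(N·c) + f for N: N = f² / ((H − f)·c).
N = 32² / ((8780 − 32) × 0.013) = 1024 / 113.7 ≈ 9.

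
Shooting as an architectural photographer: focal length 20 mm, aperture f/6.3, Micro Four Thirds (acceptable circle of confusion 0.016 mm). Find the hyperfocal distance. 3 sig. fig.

Hyperfocal distance H = f²/(N·c) + f = 20²/(6.3 × 0.016) + 20 = 400/0.1008 + 20 ≈ 3988.3 mm ≈ 3.99 m.

3.99 m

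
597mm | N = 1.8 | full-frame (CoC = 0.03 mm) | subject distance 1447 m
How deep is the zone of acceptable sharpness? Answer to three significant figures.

666 m

Hyperfocal distance H = f²/(N·c) + f = 597²/(1.8 × 0.03) + 597 = 356409/0.054 + 597 ≈ 6600763.7 mm ≈ 6601 m.
Near limit Dn = s·(H − f)/(H + s − 2f) = 1447000 × (6600763.7 − 597) / (6600763.7 + 1447000 − 2 × 597) = 1447000 × 6600166.7 / 8046569.7 ≈ 1186896 mm.
Far limit Df = s·(H − f)/(H − s) = 1447000 × (6600763.7 − 597) / (6600763.7 − 1447000) = 1447000 × 6600166.7 / 5153763.7 ≈ 1853100 mm.
Depth of field = Df − Dn = 1853100 − 1186896 ≈ 666204 mm ≈ 666 m.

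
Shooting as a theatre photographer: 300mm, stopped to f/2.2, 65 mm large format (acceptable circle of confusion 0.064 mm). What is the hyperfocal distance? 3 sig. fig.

640 m

Hyperfocal distance H = f²/(N·c) + f = 300²/(2.2 × 0.064) + 300 = 90000/0.1408 + 300 ≈ 639504.5 mm ≈ 640 m.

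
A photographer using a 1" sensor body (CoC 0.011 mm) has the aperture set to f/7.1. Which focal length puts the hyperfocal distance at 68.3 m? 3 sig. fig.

73.0 mm

From H = f²/(N·c) + f, with f ≪ H: f ≈ √(H·N·c) = √(68300 × 7.1 × 0.011) = √5334.2 ≈ 73.04 mm.
The +f correction barely moves this — solving exactly, f² + N·c·f − N·c·H = 0 ⇒ f = (−N·c + √((N·c)² + 4·N·c·H))/2 = (−0.0781 + √21337)/2 ≈ 72.997 mm, so f ≈ 73.0 mm.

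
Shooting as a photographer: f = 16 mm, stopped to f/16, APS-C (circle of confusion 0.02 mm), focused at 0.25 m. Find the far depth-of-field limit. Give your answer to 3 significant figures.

Hyperfocal distance H = f²/(N·c) + f = 16²/(16 × 0.02) + 16 = 256/0.32 + 16 ≈ 816.0 mm ≈ 0.816 m.
Far limit Df = s·(H − f)/(H − s) = 250 × (816.0 − 16) / (816.0 − 250) = 250 × 800.0 / 566.0 ≈ 353.36 mm.

353 mm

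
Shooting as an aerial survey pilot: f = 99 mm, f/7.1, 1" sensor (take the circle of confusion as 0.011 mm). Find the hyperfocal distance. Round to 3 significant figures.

126 m

Hyperfocal distance H = f²/(N·c) + f = 99²/(7.1 × 0.011) + 99 = 9801/0.0781 + 99 ≈ 125592.0 mm ≈ 126 m.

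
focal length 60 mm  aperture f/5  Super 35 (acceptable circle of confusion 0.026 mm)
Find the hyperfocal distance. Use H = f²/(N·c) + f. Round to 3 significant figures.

27.8 m

Hyperfocal distance H = f²/(N·c) + f = 60²/(5 × 0.026) + 60 = 3600/0.13 + 60 ≈ 27752.3 mm ≈ 27.8 m.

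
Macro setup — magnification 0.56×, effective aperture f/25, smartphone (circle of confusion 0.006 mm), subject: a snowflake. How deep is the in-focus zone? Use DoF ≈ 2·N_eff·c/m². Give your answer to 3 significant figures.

0.957 mm

At magnification m, DoF ≈ 2·N_eff·c/m² = 2 × 25 × 0.006 / 0.56² = 0.3 / 0.3136 ≈ 0.957 mm.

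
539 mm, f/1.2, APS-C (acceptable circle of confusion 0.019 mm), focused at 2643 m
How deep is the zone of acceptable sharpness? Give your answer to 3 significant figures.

1150 m

Hyperfocal distance H = f²/(N·c) + f = 539²/(1.2 × 0.019) + 539 = 290521/0.0228 + 539 ≈ 12742688.1 mm ≈ 12743 m.
Near limit Dn = s·(H − f)/(H + s − 2f) = 2643000 × (12742688.1 − 539) / (12742688.1 + 2643000 − 2 × 539) = 2643000 × 12742149.1 / 15384610.1 ≈ 2189038 mm.
Far limit Df = s·(H − f)/(H − s) = 2643000 × (12742688.1 − 539) / (12742688.1 − 2643000) = 2643000 × 12742149.1 / 10099688.1 ≈ 3334509 mm.
Depth of field = Df − Dn = 3334509 − 2189038 ≈ 1145471 mm ≈ 1150 m.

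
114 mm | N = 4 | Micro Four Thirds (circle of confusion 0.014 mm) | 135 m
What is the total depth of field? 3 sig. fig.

Hyperfocal distance H = f²/(N·c) + f = 114²/(4 × 0.014) + 114 = 12996/0.056 + 114 ≈ 232185.4 mm ≈ 232.2 m.
Near limit Dn = s·(H − f)/(H + s − 2f) = 135000 × (232185.4 − 114) / (232185.4 + 135000 − 2 × 114) = 135000 × 232071.4 / 366957.4 ≈ 85377 mm.
Far limit Df = s·(H − f)/(H − s) = 135000 × (232185.4 − 114) / (232185.4 − 135000) = 135000 × 232071.4 / 97185.4 ≈ 322370 mm.
Depth of field = Df − Dn = 322370 − 85377 ≈ 236993 mm ≈ 237 m.

237 m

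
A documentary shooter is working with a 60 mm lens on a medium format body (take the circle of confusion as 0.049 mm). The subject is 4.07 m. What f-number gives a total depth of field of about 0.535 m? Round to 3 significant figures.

Write h = H − f = f²/(N·c). The thin-lens limits are Dn = s·h/(h + (s−f)) and Df = s·h/(h − (s−f)), so DoF = Df − Dn = 2·s·(s−f)·h / (h² − (s−f)²).
That is a quadratic in h: DoF·h² − 2·s·(s−f)·h − DoF·(s−f)² = 0 ⇒ h = (s−f)·(s + √(s² + DoF²)) / DoF = 4010 × (4070 + √(4070² + 535²)) / 535 = 4010 × (4070 + 4105.01) / 535 ≈ 61274 mm.
Then N = f²/(c·h) = 60² / (0.049 × 61274) = 3600 / 3002.4 ≈ 1.20.

f/1.20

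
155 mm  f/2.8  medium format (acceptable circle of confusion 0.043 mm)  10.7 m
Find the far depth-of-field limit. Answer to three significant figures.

11.3 m

Hyperfocal distance H = f²/(N·c) + f = 155²/(2.8 × 0.043) + 155 = 24025/0.1204 + 155 ≈ 199698.2 mm ≈ 199.7 m.
Far limit Df = s·(H − f)/(H − s) = 10700 × (199698.2 − 155) / (199698.2 − 10700) = 10700 × 199543.2 / 188998.2 ≈ 11297 mm ≈ 11.3 m.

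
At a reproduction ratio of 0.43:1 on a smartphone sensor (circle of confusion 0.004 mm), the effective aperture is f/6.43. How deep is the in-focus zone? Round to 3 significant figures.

At magnification m, DoF ≈ 2·N_eff·c/m² = 2 × 6.43 × 0.004 / 0.43² = 0.05144 / 0.1849 ≈ 0.278 mm.

0.278 mm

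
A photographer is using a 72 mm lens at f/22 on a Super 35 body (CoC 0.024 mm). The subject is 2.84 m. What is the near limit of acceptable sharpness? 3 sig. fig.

2.22 m

Hyperfocal distance H = f²/(N·c) + f = 72²/(22 × 0.024) + 72 = 5184/0.528 + 72 ≈ 9890.2 mm ≈ 9.890 m.
Near limit Dn = s·(H − f)/(H + s − 2f) = 2840 × (9890.2 − 72) / (9890.2 + 2840 − 2 × 72) = 2840 × 9818.2 / 12586.2 ≈ 2215.4 mm ≈ 2.22 m.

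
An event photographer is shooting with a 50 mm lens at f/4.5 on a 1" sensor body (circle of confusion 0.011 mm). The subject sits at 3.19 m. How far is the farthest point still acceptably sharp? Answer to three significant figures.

3.40 m

Hyperfocal distance H = f²/(N·c) + f = 50²/(4.5 × 0.011) + 50 = 2500/0.0495 + 50 ≈ 50555.1 mm ≈ 50.56 m.
Far limit Df = s·(H − f)/(H − s) = 3190 × (50555.1 − 50) / (50555.1 − 3190) = 3190 × 50505.1 / 47365.1 ≈ 3401.5 mm ≈ 3.40 m.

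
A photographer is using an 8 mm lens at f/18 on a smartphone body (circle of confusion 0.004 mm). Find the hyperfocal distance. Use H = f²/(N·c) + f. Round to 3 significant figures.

Hyperfocal distance H = f²/(N·c) + f = 8²/(18 × 0.004) + 8 = 64/0.072 + 8 ≈ 896.9 mm ≈ 0.897 m.

0.897 m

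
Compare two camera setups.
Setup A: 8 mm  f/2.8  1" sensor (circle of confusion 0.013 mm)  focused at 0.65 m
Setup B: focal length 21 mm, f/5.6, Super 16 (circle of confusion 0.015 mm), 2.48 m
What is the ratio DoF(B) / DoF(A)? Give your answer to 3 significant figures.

5.43

Setup A: H = 8²/(2.8×0.013) + 8 ≈ 1766.2 mm; DoF = Df − Dn = 1023.84 − 476.14 ≈ 547.70 mm.
Setup B: H = 21²/(5.6×0.015) + 21 ≈ 5271.0 mm; DoF = Df − Dn = 4665.0 − 1688.9 ≈ 2976.1 mm.
Ratio = 2976.1 / 547.70 ≈ 5.43.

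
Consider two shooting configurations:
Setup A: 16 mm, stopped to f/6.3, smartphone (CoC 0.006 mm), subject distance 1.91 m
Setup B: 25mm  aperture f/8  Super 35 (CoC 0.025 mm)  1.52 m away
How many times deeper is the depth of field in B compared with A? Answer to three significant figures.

Setup A: H = 16²/(6.3×0.006) + 16 ≈ 6788.5 mm; DoF = Df − Dn = 2651.5 − 1492.6 ≈ 1158.9 mm.
Setup B: H = 25²/(8×0.025) + 25 ≈ 3150.0 mm; DoF = Df − Dn = 2914.1 − 1028.1 ≈ 1886.0 mm.
Ratio = 1886.0 / 1158.9 ≈ 1.63.

1.63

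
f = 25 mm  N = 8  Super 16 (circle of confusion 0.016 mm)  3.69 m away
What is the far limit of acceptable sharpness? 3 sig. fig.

Hyperfocal distance H = f²/(N·c) + f = 25²/(8 × 0.016) + 25 = 625/0.128 + 25 ≈ 4907.8 mm ≈ 4.908 m.
Far limit Df = s·(H − f)/(H − s) = 3690 × (4907.8 − 25) / (4907.8 − 3690) = 3690 × 4882.8 / 1217.8 ≈ 14795 mm ≈ 14.8 m.

14.8 m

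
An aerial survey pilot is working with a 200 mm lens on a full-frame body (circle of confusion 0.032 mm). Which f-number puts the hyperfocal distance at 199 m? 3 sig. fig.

f/6.29

Rearrange H = f²/(N·c) + f for N: N = f² / ((H − f)·c).
N = 200² / ((199000 − 200) × 0.032) = 40000 / 6362 ≈ 6.29.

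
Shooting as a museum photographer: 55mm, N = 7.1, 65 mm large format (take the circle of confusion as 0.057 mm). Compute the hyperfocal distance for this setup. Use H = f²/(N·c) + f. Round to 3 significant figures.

7.53 m

Hyperfocal distance H = f²/(N·c) + f = 55²/(7.1 × 0.057) + 55 = 3025/0.4047 + 55 ≈ 7529.7 mm ≈ 7.53 m.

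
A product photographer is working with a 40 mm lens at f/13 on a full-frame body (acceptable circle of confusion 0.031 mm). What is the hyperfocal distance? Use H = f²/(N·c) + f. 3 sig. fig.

4.01 m

Hyperfocal distance H = f²/(N·c) + f = 40²/(13 × 0.031) + 40 = 1600/0.403 + 40 ≈ 4010.2 mm ≈ 4.01 m.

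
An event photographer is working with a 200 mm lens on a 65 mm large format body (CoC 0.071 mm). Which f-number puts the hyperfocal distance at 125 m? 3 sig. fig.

Rearrange H = f²/(N·c) + f for N: N = f² / ((H − f)·c).
N = 200² / ((125000 − 200) × 0.071) = 40000 / 8861 ≈ 4.51.

f/4.51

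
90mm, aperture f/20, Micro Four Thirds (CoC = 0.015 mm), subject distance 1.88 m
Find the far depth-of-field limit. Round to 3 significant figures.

Hyperfocal distance H = f²/(N·c) + f = 90²/(20 × 0.015) + 90 = 8100/0.3 + 90 ≈ 27090.0 mm ≈ 27.09 m.
Far limit Df = s·(H − f)/(H − s) = 1880 × (27090.0 − 90) / (27090.0 − 1880) = 1880 × 27000.0 / 25210.0 ≈ 2013.5 mm ≈ 2.01 m.

2.01 m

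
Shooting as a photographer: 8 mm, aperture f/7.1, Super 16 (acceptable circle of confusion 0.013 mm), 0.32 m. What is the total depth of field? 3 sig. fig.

361 mm

Hyperfocal distance H = f²/(N·c) + f = 8²/(7.1 × 0.013) + 8 = 64/0.0923 + 8 ≈ 701.4 mm ≈ 0.701 m.
Near limit Dn = s·(H − f)/(H + s − 2f) = 320 × (701.4 − 8) / (701.4 + 320 − 2 × 8) = 320 × 693.4 / 1005.4 ≈ 220.70 mm.
Far limit Df = s·(H − f)/(H − s) = 320 × (701.4 − 8) / (701.4 − 320) = 320 × 693.4 / 381.4 ≈ 581.78 mm.
Depth of field = Df − Dn = 581.78 − 220.70 ≈ 361.08 mm.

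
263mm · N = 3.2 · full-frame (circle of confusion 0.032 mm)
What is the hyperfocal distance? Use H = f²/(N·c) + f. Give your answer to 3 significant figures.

676 m

Hyperfocal distance H = f²/(N·c) + f = 263²/(3.2 × 0.032) + 263 = 69169/0.1024 + 263 ≈ 675741.5 mm ≈ 676 m.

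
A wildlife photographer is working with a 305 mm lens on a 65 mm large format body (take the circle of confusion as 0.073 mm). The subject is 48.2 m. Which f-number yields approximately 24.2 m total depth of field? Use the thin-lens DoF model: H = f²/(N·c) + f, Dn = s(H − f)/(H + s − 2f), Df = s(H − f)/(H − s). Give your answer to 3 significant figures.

Write h = H − f = f²/(N·c). The thin-lens limits are Dn = s·h/(h + (s−f)) and Df = s·h/(h − (s−f)), so DoF = Df − Dn = 2·s·(s−f)·h / (h² − (s−f)²).
That is a quadratic in h: DoF·h² − 2·s·(s−f)·h − DoF·(s−f)² = 0 ⇒ h = (s−f)·(s + √(s² + DoF²)) / DoF = 47895 × (48200 + √(48200² + 24200²)) / 24200 = 47895 × (48200 + 53934.0) / 24200 ≈ 202137 mm.
Then N = f²/(c·h) = 305² / (0.073 × 202137) = 93025 / 14756 ≈ 6.30.

f/6.30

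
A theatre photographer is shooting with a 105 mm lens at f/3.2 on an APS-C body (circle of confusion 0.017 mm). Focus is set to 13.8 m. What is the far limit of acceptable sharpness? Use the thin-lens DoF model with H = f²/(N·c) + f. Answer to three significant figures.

Hyperfocal distance H = f²/(N·c) + f = 105²/(3.2 × 0.017) + 105 = 11025/0.0544 + 105 ≈ 202770.4 mm ≈ 202.8 m.
Far limit Df = s·(H − f)/(H − s) = 13800 × (202770.4 − 105) / (202770.4 − 13800) = 13800 × 202665.4 / 188970.4 ≈ 14800 mm ≈ 14.8 m.

14.8 m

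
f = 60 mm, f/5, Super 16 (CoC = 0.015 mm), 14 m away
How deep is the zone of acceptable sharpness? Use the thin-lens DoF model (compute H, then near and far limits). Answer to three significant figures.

Hyperfocal distance H = f²/(N·c) + f = 60²/(5 × 0.015) + 60 = 3600/0.075 + 60 ≈ 48060.0 mm ≈ 48.06 m.
Near limit Dn = s·(H − f)/(H + s − 2f) = 14000 × (48060.0 − 60) / (48060.0 + 14000 − 2 × 60) = 14000 × 48000.0 / 61940.0 ≈ 10849.2 mm.
Far limit Df = s·(H − f)/(H − s) = 14000 × (48060.0 − 60) / (48060.0 − 14000) = 14000 × 48000.0 / 34060.0 ≈ 19729.9 mm.
Depth of field = Df − Dn = 19729.9 − 10849.2 ≈ 8880.7 mm ≈ 8.88 m.

8.88 m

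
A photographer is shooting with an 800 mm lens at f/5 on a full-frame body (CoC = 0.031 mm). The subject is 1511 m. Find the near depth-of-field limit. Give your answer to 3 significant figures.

1110 m

Hyperfocal distance H = f²/(N·c) + f = 800²/(5 × 0.031) + 800 = 640000/0.155 + 800 ≈ 4129832.3 mm ≈ 4130 m.
Near limit Dn = s·(H − f)/(H + s − 2f) = 1511000 × (4129832.3 − 800) / (4129832.3 + 1511000 − 2 × 800) = 1511000 × 4129032.3 / 5639232.3 ≈ 1106351 mm ≈ 1110 m.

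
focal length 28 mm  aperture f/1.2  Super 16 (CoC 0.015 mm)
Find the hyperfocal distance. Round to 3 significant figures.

43.6 m

Hyperfocal distance H = f²/(N·c) + f = 28²/(1.2 × 0.015) + 28 = 784/0.018 + 28 ≈ 43583.6 mm ≈ 43.6 m.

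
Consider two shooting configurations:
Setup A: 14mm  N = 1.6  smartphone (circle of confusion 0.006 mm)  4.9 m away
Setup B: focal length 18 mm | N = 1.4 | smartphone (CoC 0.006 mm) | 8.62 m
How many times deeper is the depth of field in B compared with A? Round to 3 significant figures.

Setup A: H = 14²/(1.6×0.006) + 14 ≈ 20430.7 mm; DoF = Df − Dn = 6441.6 − 3953.8 ≈ 2487.8 mm.
Setup B: H = 18²/(1.4×0.006) + 18 ≈ 38589.4 mm; DoF = Df − Dn = 11094.2 − 7048.2 ≈ 4046.0 mm.
Ratio = 4046.0 / 2487.8 ≈ 1.63.

1.63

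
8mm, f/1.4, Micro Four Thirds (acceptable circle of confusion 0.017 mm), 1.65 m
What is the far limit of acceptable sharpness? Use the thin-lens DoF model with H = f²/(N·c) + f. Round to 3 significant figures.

Hyperfocal distance H = f²/(N·c) + f = 8²/(1.4 × 0.017) + 8 = 64/0.0238 + 8 ≈ 2697.1 mm ≈ 2.697 m.
Far limit Df = s·(H − f)/(H − s) = 1650 × (2697.1 − 8) / (2697.1 − 1650) = 1650 × 2689.1 / 1047.1 ≈ 4237.5 mm ≈ 4.24 m.

4.24 m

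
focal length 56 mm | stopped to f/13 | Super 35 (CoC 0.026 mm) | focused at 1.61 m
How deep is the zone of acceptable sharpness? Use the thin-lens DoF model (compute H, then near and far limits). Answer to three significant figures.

0.555 m

Hyperfocal distance H = f²/(N·c) + f = 56²/(13 × 0.026) + 56 = 3136/0.338 + 56 ≈ 9334.1 mm ≈ 9.334 m.
Near limit Dn = s·(H − f)/(H + s − 2f) = 1610 × (9334.1 − 56) / (9334.1 + 1610 − 2 × 56) = 1610 × 9278.1 / 10832.1 ≈ 1379.03 mm.
Far limit Df = s·(H − f)/(H − s) = 1610 × (9334.1 − 56) / (9334.1 − 1610) = 1610 × 9278.1 / 7724.1 ≈ 1933.91 mm.
Depth of field = Df − Dn = 1933.91 − 1379.03 ≈ 554.88 mm ≈ 0.555 m.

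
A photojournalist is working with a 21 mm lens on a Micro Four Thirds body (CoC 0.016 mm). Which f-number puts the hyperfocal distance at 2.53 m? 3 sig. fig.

f/11

Rearrange H = f²/(N·c) + f for N: N = f² / ((H − f)·c).
N = 21² / ((2530 − 21) × 0.016) = 441 / 40.14 ≈ 11.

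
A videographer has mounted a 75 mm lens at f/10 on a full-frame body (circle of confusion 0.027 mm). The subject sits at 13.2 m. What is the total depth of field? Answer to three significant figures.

27.6 m

Hyperfocal distance H = f²/(N·c) + f = 75²/(10 × 0.027) + 75 = 5625/0.27 + 75 ≈ 20908.3 mm ≈ 20.91 m.
Near limit Dn = s·(H − f)/(H + s − 2f) = 13200 × (20908.3 − 75) / (20908.3 + 13200 − 2 × 75) = 13200 × 20833.3 / 33958.3 ≈ 8098 mm.
Far limit Df = s·(H − f)/(H − s) = 13200 × (20908.3 − 75) / (20908.3 − 13200) = 13200 × 20833.3 / 7708.3 ≈ 35676 mm.
Depth of field = Df − Dn = 35676 − 8098 ≈ 27578 mm ≈ 27.6 m.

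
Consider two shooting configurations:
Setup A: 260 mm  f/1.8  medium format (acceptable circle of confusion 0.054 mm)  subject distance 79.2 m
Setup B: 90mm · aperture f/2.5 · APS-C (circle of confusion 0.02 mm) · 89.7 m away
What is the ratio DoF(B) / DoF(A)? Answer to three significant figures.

7.85

Setup A: H = 260²/(1.8×0.054) + 260 ≈ 695733.3 mm; DoF = Df − Dn = 89341 − 71127 ≈ 18214 mm.
Setup B: H = 90²/(2.5×0.02) + 90 ≈ 162090.0 mm; DoF = Df − Dn = 200738 − 57754 ≈ 142984 mm.
Ratio = 142984 / 18214 ≈ 7.85.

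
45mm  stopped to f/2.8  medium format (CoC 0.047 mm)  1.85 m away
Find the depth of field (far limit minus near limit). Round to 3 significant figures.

Hyperfocal distance H = f²/(N·c) + f = 45²/(2.8 × 0.047) + 45 = 2025/0.1316 + 45 ≈ 15432.5 mm ≈ 15.43 m.
Near limit Dn = s·(H − f)/(H + s − 2f) = 1850 × (15432.5 − 45) / (15432.5 + 1850 − 2 × 45) = 1850 × 15387.5 / 17192.5 ≈ 1655.77 mm.
Far limit Df = s·(H − f)/(H − s) = 1850 × (15432.5 − 45) / (15432.5 − 1850) = 1850 × 15387.5 / 13582.5 ≈ 2095.85 mm.
Depth of field = Df − Dn = 2095.85 − 1655.77 ≈ 440.08 mm.

440 mm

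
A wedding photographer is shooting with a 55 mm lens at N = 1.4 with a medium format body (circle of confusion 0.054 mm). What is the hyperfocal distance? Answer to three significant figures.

Hyperfocal distance H = f²/(N·c) + f = 55²/(1.4 × 0.054) + 55 = 3025/0.0756 + 55 ≈ 40068.2 mm ≈ 40.1 m.

40.1 m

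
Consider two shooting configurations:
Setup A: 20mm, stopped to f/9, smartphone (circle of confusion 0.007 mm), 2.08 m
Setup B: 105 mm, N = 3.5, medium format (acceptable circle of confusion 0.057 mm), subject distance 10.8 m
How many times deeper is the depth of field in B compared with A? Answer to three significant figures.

Setup A: H = 20²/(9×0.007) + 20 ≈ 6369.2 mm; DoF = Df − Dn = 3079.0 − 1570.5 ≈ 1508.5 mm.
Setup B: H = 105²/(3.5×0.057) + 105 ≈ 55368.2 mm; DoF = Df − Dn = 13391.7 − 9048.8 ≈ 4342.9 mm.
Ratio = 4342.9 / 1508.5 ≈ 2.88.

2.88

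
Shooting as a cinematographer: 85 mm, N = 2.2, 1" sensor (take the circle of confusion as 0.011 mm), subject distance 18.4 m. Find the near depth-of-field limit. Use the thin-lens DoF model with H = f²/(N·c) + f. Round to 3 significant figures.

17.3 m

Hyperfocal distance H = f²/(N·c) + f = 85²/(2.2 × 0.011) + 85 = 7225/0.0242 + 85 ≈ 298638.7 mm ≈ 298.6 m.
Near limit Dn = s·(H − f)/(H + s − 2f) = 18400 × (298638.7 − 85) / (298638.7 + 18400 − 2 × 85) = 18400 × 298553.7 / 316868.7 ≈ 17336 mm ≈ 17.3 m.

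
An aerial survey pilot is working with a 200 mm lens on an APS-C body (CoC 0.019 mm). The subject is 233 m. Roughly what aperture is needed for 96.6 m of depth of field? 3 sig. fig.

f/1.80

Write h = H − f = f²/(N·c). The thin-lens limits are Dn = s·h/(h + (s−f)) and Df = s·h/(h − (s−f)), so DoF = Df − Dn = 2·s·(s−f)·h / (h² − (s−f)²).
That is a quadratic in h: DoF·h² − 2·s·(s−f)·h − DoF·(s−f)² = 0 ⇒ h = (s−f)·(s + √(s² + DoF²)) / DoF = 232800 × (233000 + √(233000² + 96600²)) / 96600 = 232800 × (233000 + 252231) / 96600 ≈ 1169377 mm.
Then N = f²/(c·h) = 200² / (0.019 × 1169377) = 40000 / 22218 ≈ 1.80.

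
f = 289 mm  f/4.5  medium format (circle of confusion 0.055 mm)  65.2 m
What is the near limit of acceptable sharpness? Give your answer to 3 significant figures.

54.7 m

Hyperfocal distance H = f²/(N·c) + f = 289²/(4.5 × 0.055) + 289 = 83521/0.2475 + 289 ≈ 337747.6 mm ≈ 337.7 m.
Near limit Dn = s·(H − f)/(H + s − 2f) = 65200 × (337747.6 − 289) / (337747.6 + 65200 − 2 × 289) = 65200 × 337458.6 / 402369.6 ≈ 54682 mm ≈ 54.7 m.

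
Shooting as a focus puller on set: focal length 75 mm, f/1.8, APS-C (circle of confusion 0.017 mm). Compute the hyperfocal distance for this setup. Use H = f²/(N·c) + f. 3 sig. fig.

Hyperfocal distance H = f²/(N·c) + f = 75²/(1.8 × 0.017) + 75 = 5625/0.0306 + 75 ≈ 183898.5 mm ≈ 184 m.

184 m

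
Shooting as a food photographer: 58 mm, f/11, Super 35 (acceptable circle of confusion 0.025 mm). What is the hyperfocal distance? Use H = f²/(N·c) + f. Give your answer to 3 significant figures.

12.3 m

Hyperfocal distance H = f²/(N·c) + f = 58²/(11 × 0.025) + 58 = 3364/0.275 + 58 ≈ 12290.7 mm ≈ 12.3 m.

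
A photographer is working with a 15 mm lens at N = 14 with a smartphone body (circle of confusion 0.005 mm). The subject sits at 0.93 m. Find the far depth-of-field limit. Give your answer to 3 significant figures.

1.30 m

Hyperfocal distance H = f²/(N·c) + f = 15²/(14 × 0.005) + 15 = 225/0.07 + 15 ≈ 3229.3 mm ≈ 3.229 m.
Far limit Df = s·(H − f)/(H − s) = 930 × (3229.3 − 15) / (3229.3 − 930) = 930 × 3214.3 / 2299.3 ≈ 1300.1 mm ≈ 1.30 m.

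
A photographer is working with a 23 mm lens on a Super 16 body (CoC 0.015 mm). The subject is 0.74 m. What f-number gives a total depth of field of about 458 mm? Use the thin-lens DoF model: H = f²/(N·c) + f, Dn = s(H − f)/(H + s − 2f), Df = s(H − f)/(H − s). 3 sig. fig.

Write h = H − f = f²/(N·c). The thin-lens limits are Dn = s·h/(h + (s−f)) and Df = s·h/(h − (s−f)), so DoF = Df − Dn = 2·s·(s−f)·h / (h² − (s−f)²).
That is a quadratic in h: DoF·h² − 2·s·(s−f)·h − DoF·(s−f)² = 0 ⇒ h = (s−f)·(s + √(s² + DoF²)) / DoF = 717 × (740 + √(740² + 458²)) / 458 = 717 × (740 + 870.267) / 458 ≈ 2520.9 mm.
Then N = f²/(c·h) = 23² / (0.015 × 2520.9) = 529 / 37.813 ≈ 14.

f/14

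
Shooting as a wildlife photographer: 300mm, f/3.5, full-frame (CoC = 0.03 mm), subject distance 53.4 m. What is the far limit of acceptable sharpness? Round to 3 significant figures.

Hyperfocal distance H = f²/(N·c) + f = 300²/(3.5 × 0.03) + 300 = 90000/0.105 + 300 ≈ 857442.9 mm ≈ 857.4 m.
Far limit Df = s·(H − f)/(H − s) = 53400 × (857442.9 − 300) / (857442.9 − 53400) = 53400 × 857142.9 / 804042.9 ≈ 56927 mm ≈ 56.9 m.

56.9 m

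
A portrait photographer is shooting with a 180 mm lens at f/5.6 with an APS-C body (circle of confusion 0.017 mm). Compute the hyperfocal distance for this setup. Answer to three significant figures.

Hyperfocal distance H = f²/(N·c) + f = 180²/(5.6 × 0.017) + 180 = 32400/0.0952 + 180 ≈ 340516.1 mm ≈ 341 m.

341 m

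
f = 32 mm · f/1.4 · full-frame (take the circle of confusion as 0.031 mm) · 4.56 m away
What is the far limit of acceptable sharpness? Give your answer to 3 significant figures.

5.64 m

Hyperfocal distance H = f²/(N·c) + f = 32²/(1.4 × 0.031) + 32 = 1024/0.0434 + 32 ≈ 23626.5 mm ≈ 23.63 m.
Far limit Df = s·(H − f)/(H − s) = 4560 × (23626.5 − 32) / (23626.5 − 4560) = 4560 × 23594.5 / 19066.5 ≈ 5642.9 mm ≈ 5.64 m.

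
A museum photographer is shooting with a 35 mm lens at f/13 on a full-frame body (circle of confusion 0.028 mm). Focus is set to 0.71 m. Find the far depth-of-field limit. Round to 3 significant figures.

0.888 m

Hyperfocal distance H = f²/(N·c) + f = 35²/(13 × 0.028) + 35 = 1225/0.364 + 35 ≈ 3400.4 mm ≈ 3.400 m.
Far limit Df = s·(H − f)/(H − s) = 710 × (3400.4 − 35) / (3400.4 − 710) = 710 × 3365.4 / 2690.4 ≈ 888.13 mm ≈ 0.888 m.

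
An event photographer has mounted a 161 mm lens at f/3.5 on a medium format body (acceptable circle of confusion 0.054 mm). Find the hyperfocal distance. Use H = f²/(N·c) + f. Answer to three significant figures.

Hyperfocal distance H = f²/(N·c) + f = 161²/(3.5 × 0.054) + 161 = 25921/0.189 + 161 ≈ 137309.1 mm ≈ 137 m.

137 m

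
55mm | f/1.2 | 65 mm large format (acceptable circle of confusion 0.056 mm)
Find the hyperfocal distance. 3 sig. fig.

Hyperfocal distance H = f²/(N·c) + f = 55²/(1.2 × 0.056) + 55 = 3025/0.0672 + 55 ≈ 45069.9 mm ≈ 45.1 m.

45.1 m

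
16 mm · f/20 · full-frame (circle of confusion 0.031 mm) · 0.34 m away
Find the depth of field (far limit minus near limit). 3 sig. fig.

Hyperfocal distance H = f²/(N·c) + f = 16²/(20 × 0.031) + 16 = 256/0.62 + 16 ≈ 428.9 mm ≈ 0.429 m.
Near limit Dn = s·(H − f)/(H + s − 2f) = 340 × (428.9 − 16) / (428.9 + 340 − 2 × 16) = 340 × 412.9 / 736.9 ≈ 190.5 mm.
Far limit Df = s·(H − f)/(H − s) = 340 × (428.9 − 16) / (428.9 − 340) = 340 × 412.9 / 88.9 ≈ 1579.1 mm.
Depth of field = Df − Dn = 1579.1 − 190.5 ≈ 1388.6 mm ≈ 1.39 m.

1.39 m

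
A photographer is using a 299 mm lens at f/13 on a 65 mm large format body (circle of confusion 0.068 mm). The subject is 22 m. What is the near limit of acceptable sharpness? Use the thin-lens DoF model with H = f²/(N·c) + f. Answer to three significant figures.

Hyperfocal distance H = f²/(N·c) + f = 299²/(13 × 0.068) + 299 = 89401/0.884 + 299 ≈ 101431.4 mm ≈ 101.4 m.
Near limit Dn = s·(H − f)/(H + s − 2f) = 22000 × (101431.4 − 299) / (101431.4 + 22000 − 2 × 299) = 22000 × 101132.4 / 122833.4 ≈ 18113 mm ≈ 18.1 m.

18.1 m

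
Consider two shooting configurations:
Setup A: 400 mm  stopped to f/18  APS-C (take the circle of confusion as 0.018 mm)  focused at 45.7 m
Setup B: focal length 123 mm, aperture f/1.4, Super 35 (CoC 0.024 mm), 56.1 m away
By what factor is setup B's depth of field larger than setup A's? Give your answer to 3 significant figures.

1.68

Setup A: H = 400²/(18×0.018) + 400 ≈ 494227.2 mm; DoF = Df − Dn = 50315.6 − 41860.1 ≈ 8455.5 mm.
Setup B: H = 123²/(1.4×0.024) + 123 ≈ 450390.9 mm; DoF = Df − Dn = 64064 − 49897 ≈ 14167 mm.
Ratio = 14167 / 8455.5 ≈ 1.68.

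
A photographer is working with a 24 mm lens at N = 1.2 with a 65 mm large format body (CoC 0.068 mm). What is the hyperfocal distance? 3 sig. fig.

7.08 m

Hyperfocal distance H = f²/(N·c) + f = 24²/(1.2 × 0.068) + 24 = 576/0.0816 + 24 ≈ 7082.8 mm ≈ 7.08 m.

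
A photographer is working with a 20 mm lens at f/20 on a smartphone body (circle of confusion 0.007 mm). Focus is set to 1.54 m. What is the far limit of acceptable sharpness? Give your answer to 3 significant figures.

Hyperfocal distance H = f²/(N·c) + f = 20²/(20 × 0.007) + 20 = 400/0.14 + 20 ≈ 2877.1 mm ≈ 2.877 m.
Far limit Df = s·(H − f)/(H − s) = 1540 × (2877.1 − 20) / (2877.1 − 1540) = 1540 × 2857.1 / 1337.1 ≈ 3290.6 mm ≈ 3.29 m.

3.29 m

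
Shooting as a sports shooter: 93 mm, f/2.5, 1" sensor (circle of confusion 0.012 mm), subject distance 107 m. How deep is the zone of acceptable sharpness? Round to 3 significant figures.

Hyperfocal distance H = f²/(N·c) + f = 93²/(2.5 × 0.012) + 93 = 8649/0.03 + 93 ≈ 288393.0 mm ≈ 288.4 m.
Near limit Dn = s·(H − f)/(H + s − 2f) = 107000 × (288393.0 − 93) / (288393.0 + 107000 − 2 × 93) = 107000 × 288300.0 / 395207.0 ≈ 78056 mm.
Far limit Df = s·(H − f)/(H − s) = 107000 × (288393.0 − 93) / (288393.0 − 107000) = 107000 × 288300.0 / 181393.0 ≈ 170062 mm.
Depth of field = Df − Dn = 170062 − 78056 ≈ 92006 mm ≈ 92.0 m.

92.0 m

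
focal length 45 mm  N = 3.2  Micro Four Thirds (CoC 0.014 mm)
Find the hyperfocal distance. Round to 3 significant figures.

Hyperfocal distance H = f²/(N·c) + f = 45²/(3.2 × 0.014) + 45 = 2025/0.0448 + 45 ≈ 45245.9 mm ≈ 45.2 m.

45.2 m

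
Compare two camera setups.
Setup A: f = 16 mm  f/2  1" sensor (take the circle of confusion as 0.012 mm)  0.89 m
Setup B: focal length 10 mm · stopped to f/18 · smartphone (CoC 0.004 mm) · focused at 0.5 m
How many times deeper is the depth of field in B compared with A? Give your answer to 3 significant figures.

Setup A: H = 16²/(2×0.012) + 16 ≈ 10682.7 mm; DoF = Df − Dn = 969.43 − 822.60 ≈ 146.83 mm.
Setup B: H = 10²/(18×0.004) + 10 ≈ 1398.9 mm; DoF = Df − Dn = 772.56 − 369.60 ≈ 402.96 mm.
Ratio = 402.96 / 146.83 ≈ 2.74.

2.74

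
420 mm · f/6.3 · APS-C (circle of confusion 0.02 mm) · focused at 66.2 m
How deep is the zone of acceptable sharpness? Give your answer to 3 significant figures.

Hyperfocal distance H = f²/(N·c) + f = 420²/(6.3 × 0.02) + 420 = 176400/0.126 + 420 ≈ 1400420.0 mm ≈ 1400 m.
Near limit Dn = s·(H − f)/(H + s − 2f) = 66200 × (1400420.0 − 420) / (1400420.0 + 66200 − 2 × 420) = 66200 × 1400000.0 / 1465780.0 ≈ 63229.1 mm.
Far limit Df = s·(H − f)/(H − s) = 66200 × (1400420.0 − 420) / (1400420.0 − 66200) = 66200 × 1400000.0 / 1334220.0 ≈ 69463.8 mm.
Depth of field = Df − Dn = 69463.8 − 63229.1 ≈ 6234.7 mm ≈ 6.23 m.

6.23 m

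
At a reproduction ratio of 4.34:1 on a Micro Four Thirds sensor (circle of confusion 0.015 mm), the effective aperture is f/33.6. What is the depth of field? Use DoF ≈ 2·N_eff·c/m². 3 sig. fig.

At magnification m, DoF ≈ 2·N_eff·c/m² = 2 × 33.6 × 0.015 / 4.34² = 1.008 / 18.84 ≈ 0.0535 mm.

0.0535 mm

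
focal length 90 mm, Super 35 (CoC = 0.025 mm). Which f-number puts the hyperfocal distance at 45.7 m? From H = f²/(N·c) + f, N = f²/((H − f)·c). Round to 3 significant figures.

Rearrange H = f²/(N·c) + f for N: N = f² / ((H − f)·c).
N = 90² / ((45700 − 90) × 0.025) = 8100 / 1140 ≈ 7.10.

f/7.10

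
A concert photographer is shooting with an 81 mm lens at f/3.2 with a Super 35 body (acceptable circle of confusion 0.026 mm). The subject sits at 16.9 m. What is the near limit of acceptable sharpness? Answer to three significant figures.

Hyperfocal distance H = f²/(N·c) + f = 81²/(3.2 × 0.026) + 81 = 6561/0.0832 + 81 ≈ 78939.2 mm ≈ 78.94 m.
Near limit Dn = s·(H − f)/(H + s − 2f) = 16900 × (78939.2 − 81) / (78939.2 + 16900 − 2 × 81) = 16900 × 78858.2 / 95677.2 ≈ 13929 mm ≈ 13.9 m.

13.9 m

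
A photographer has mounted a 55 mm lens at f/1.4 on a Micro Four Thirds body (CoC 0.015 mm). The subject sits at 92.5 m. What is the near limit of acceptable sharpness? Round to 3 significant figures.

Hyperfocal distance H = f²/(N·c) + f = 55²/(1.4 × 0.015) + 55 = 3025/0.021 + 55 ≈ 144102.6 mm ≈ 144.1 m.
Near limit Dn = s·(H − f)/(H + s − 2f) = 92500 × (144102.6 − 55) / (144102.6 + 92500 − 2 × 55) = 92500 × 144047.6 / 236492.6 ≈ 56342 mm ≈ 56.3 m.

56.3 m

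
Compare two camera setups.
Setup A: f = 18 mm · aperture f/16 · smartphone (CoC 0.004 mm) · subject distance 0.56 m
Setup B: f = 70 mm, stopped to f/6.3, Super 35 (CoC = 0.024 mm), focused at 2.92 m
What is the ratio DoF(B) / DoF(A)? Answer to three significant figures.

Setup A: H = 18²/(16×0.004) + 18 ≈ 5080.5 mm; DoF = Df − Dn = 627.14 − 505.84 ≈ 121.30 mm.
Setup B: H = 70²/(6.3×0.024) + 70 ≈ 32477.4 mm; DoF = Df − Dn = 3201.55 − 2683.96 ≈ 517.59 mm.
Ratio = 517.59 / 121.30 ≈ 4.27.

4.27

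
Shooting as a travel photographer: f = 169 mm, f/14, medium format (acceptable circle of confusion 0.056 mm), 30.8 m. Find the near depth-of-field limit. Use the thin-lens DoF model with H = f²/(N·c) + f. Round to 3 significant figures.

16.7 m

Hyperfocal distance H = f²/(N·c) + f = 169²/(14 × 0.056) + 169 = 28561/0.784 + 169 ≈ 36598.8 mm ≈ 36.60 m.
Near limit Dn = s·(H − f)/(H + s − 2f) = 30800 × (36598.8 − 169) / (36598.8 + 30800 − 2 × 169) = 30800 × 36429.8 / 67060.8 ≈ 16732 mm ≈ 16.7 m.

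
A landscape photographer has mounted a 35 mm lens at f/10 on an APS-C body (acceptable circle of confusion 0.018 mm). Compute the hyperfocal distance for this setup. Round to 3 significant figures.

6.84 m

Hyperfocal distance H = f²/(N·c) + f = 35²/(10 × 0.018) + 35 = 1225/0.18 + 35 ≈ 6840.6 mm ≈ 6.84 m.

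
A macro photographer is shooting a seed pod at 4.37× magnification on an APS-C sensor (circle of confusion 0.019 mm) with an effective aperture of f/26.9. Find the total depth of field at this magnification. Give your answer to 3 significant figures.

At magnification m, DoF ≈ 2·N_eff·c/m² = 2 × 26.9 × 0.019 / 4.37² = 1.022 / 19.1 ≈ 0.0535 mm.

0.0535 mm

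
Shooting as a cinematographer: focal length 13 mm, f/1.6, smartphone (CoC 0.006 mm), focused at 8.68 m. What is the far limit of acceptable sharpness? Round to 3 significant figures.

Hyperfocal distance H = f²/(N·c) + f = 13²/(1.6 × 0.006) + 13 = 169/0.0096 + 13 ≈ 17617.2 mm ≈ 17.62 m.
Far limit Df = s·(H − f)/(H − s) = 8680 × (17617.2 − 13) / (17617.2 − 8680) = 8680 × 17604.2 / 8937.2 ≈ 17098 mm ≈ 17.1 m.

17.1 m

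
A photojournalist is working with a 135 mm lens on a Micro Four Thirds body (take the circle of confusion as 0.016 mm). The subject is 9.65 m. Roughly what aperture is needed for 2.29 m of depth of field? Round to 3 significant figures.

f/14

Write h = H − f = f²/(N·c). The thin-lens limits are Dn = s·h/(h + (s−f)) and Df = s·h/(h − (s−f)), so DoF = Df − Dn = 2·s·(s−f)·h / (h² − (s−f)²).
That is a quadratic in h: DoF·h² − 2·s·(s−f)·h − DoF·(s−f)² = 0 ⇒ h = (s−f)·(s + √(s² + DoF²)) / DoF = 9515 × (9650 + √(9650² + 2290²)) / 2290 = 9515 × (9650 + 9917.99) / 2290 ≈ 81305 mm.
Then N = f²/(c·h) = 135² / (0.016 × 81305) = 18225 / 1300.9 ≈ 14.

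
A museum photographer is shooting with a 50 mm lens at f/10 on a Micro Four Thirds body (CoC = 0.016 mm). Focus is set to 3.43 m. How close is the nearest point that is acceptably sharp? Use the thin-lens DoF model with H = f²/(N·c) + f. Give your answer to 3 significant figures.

2.82 m

Hyperfocal distance H = f²/(N·c) + f = 50²/(10 × 0.016) + 50 = 2500/0.16 + 50 ≈ 15675.0 mm ≈ 15.68 m.
Near limit Dn = s·(H − f)/(H + s − 2f) = 3430 × (15675.0 − 50) / (15675.0 + 3430 − 2 × 50) = 3430 × 15625.0 / 19005.0 ≈ 2820.0 mm ≈ 2.82 m.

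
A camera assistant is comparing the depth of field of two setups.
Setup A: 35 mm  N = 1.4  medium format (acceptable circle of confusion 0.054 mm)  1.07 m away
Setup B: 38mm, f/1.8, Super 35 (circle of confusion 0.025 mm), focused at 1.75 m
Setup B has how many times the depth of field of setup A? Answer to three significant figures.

Setup A: H = 35²/(1.4×0.054) + 35 ≈ 16238.7 mm; DoF = Df − Dn = 1143.01 − 1005.76 ≈ 137.25 mm.
Setup B: H = 38²/(1.8×0.025) + 38 ≈ 32126.9 mm; DoF = Df − Dn = 1848.63 − 1661.36 ≈ 187.27 mm.
Ratio = 187.27 / 137.25 ≈ 1.36.

1.36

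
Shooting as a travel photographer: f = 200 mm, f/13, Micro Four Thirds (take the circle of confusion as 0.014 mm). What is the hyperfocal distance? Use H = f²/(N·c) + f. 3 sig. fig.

Hyperfocal distance H = f²/(N·c) + f = 200²/(13 × 0.014) + 200 = 40000/0.182 + 200 ≈ 219980.2 mm ≈ 220 m.

220 m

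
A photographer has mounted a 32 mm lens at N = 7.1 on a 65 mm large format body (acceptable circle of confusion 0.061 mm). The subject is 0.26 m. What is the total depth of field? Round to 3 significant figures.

Hyperfocal distance H = f²/(N·c) + f = 32²/(7.1 × 0.061) + 32 = 1024/0.4331 + 32 ≈ 2396.4 mm ≈ 2.396 m.
Near limit Dn = s·(H − f)/(H + s − 2f) = 260 × (2396.4 − 32) / (2396.4 + 260 − 2 × 32) = 260 × 2364.4 / 2592.4 ≈ 237.133 mm.
Far limit Df = s·(H − f)/(H − s) = 260 × (2396.4 − 32) / (2396.4 − 260) = 260 × 2364.4 / 2136.4 ≈ 287.748 mm.
Depth of field = Df − Dn = 287.748 − 237.133 ≈ 50.615 mm.

50.6 mm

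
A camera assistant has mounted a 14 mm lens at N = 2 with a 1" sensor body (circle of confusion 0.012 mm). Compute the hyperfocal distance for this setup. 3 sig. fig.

8.18 m

Hyperfocal distance H = f²/(N·c) + f = 14²/(2 × 0.012) + 14 = 196/0.024 + 14 ≈ 8180.7 mm ≈ 8.18 m.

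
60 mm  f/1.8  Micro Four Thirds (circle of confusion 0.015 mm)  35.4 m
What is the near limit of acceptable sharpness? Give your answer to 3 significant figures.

28.0 m

Hyperfocal distance H = f²/(N·c) + f = 60²/(1.8 × 0.015) + 60 = 3600/0.027 + 60 ≈ 133393.3 mm ≈ 133.4 m.
Near limit Dn = s·(H − f)/(H + s − 2f) = 35400 × (133393.3 − 60) / (133393.3 + 35400 − 2 × 60) = 35400 × 133333.3 / 168673.3 ≈ 27983 mm ≈ 28.0 m.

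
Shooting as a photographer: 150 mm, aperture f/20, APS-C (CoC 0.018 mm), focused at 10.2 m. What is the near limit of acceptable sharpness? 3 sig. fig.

8.79 m

Hyperfocal distance H = f²/(N·c) + f = 150²/(20 × 0.018) + 150 = 22500/0.36 + 150 ≈ 62650.0 mm ≈ 62.65 m.
Near limit Dn = s·(H − f)/(H + s − 2f) = 10200 × (62650.0 − 150) / (62650.0 + 10200 − 2 × 150) = 10200 × 62500.0 / 72550.0 ≈ 8787.0 mm ≈ 8.79 m.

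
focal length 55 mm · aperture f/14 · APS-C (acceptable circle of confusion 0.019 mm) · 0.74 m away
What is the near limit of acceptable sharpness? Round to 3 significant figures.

Hyperfocal distance H = f²/(N·c) + f = 55²/(14 × 0.019) + 55 = 3025/0.266 + 55 ≈ 11427.2 mm ≈ 11.43 m.
Near limit Dn = s·(H − f)/(H + s − 2f) = 740 × (11427.2 − 55) / (11427.2 + 740 − 2 × 55) = 740 × 11372.2 / 12057.2 ≈ 697.96 mm ≈ 0.698 m.

0.698 m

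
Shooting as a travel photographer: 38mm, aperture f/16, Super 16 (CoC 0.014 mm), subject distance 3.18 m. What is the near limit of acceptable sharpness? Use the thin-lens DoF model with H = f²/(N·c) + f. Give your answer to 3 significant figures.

2.14 m

Hyperfocal distance H = f²/(N·c) + f = 38²/(16 × 0.014) + 38 = 1444/0.224 + 38 ≈ 6484.4 mm ≈ 6.484 m.
Near limit Dn = s·(H − f)/(H + s − 2f) = 3180 × (6484.4 − 38) / (6484.4 + 3180 − 2 × 38) = 3180 × 6446.4 / 9588.4 ≈ 2138.0 mm ≈ 2.14 m.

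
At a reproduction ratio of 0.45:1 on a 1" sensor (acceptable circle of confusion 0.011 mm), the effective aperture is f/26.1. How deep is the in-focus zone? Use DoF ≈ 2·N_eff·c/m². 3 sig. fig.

2.84 mm

At magnification m, DoF ≈ 2·N_eff·c/m² = 2 × 26.1 × 0.011 / 0.45² = 0.5742 / 0.2025 ≈ 2.84 mm.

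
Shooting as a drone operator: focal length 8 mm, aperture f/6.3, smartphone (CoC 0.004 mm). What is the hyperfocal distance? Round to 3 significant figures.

Hyperfocal distance H = f²/(N·c) + f = 8²/(6.3 × 0.004) + 8 = 64/0.0252 + 8 ≈ 2547.7 mm ≈ 2.55 m.

2.55 m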